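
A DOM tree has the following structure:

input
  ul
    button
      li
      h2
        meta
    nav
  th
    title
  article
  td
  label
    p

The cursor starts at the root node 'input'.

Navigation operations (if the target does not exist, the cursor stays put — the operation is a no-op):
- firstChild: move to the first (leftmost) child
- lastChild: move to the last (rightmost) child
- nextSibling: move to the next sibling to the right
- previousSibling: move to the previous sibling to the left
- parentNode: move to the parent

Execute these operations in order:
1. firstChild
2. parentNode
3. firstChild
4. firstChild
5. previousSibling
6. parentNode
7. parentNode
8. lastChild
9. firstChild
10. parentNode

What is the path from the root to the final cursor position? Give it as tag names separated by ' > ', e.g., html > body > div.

Answer: input > label

Derivation:
After 1 (firstChild): ul
After 2 (parentNode): input
After 3 (firstChild): ul
After 4 (firstChild): button
After 5 (previousSibling): button (no-op, stayed)
After 6 (parentNode): ul
After 7 (parentNode): input
After 8 (lastChild): label
After 9 (firstChild): p
After 10 (parentNode): label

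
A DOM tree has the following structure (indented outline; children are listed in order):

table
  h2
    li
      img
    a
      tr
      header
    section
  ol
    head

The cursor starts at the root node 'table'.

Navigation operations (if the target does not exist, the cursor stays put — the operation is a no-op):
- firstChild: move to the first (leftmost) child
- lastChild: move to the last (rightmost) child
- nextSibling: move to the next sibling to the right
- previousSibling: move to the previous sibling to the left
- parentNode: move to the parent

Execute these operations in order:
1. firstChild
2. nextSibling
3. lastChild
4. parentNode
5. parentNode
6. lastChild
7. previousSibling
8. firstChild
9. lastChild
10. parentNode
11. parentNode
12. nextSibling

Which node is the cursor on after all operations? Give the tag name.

After 1 (firstChild): h2
After 2 (nextSibling): ol
After 3 (lastChild): head
After 4 (parentNode): ol
After 5 (parentNode): table
After 6 (lastChild): ol
After 7 (previousSibling): h2
After 8 (firstChild): li
After 9 (lastChild): img
After 10 (parentNode): li
After 11 (parentNode): h2
After 12 (nextSibling): ol

Answer: ol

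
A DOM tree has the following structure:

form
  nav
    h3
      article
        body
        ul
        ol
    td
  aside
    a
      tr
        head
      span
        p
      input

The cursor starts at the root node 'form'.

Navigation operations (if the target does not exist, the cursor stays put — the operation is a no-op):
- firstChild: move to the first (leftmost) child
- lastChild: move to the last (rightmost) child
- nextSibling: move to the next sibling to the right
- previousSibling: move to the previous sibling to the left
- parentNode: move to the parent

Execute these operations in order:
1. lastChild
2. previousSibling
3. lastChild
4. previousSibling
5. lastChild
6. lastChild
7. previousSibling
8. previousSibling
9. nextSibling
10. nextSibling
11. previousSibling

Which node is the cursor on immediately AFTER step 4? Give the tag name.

Answer: h3

Derivation:
After 1 (lastChild): aside
After 2 (previousSibling): nav
After 3 (lastChild): td
After 4 (previousSibling): h3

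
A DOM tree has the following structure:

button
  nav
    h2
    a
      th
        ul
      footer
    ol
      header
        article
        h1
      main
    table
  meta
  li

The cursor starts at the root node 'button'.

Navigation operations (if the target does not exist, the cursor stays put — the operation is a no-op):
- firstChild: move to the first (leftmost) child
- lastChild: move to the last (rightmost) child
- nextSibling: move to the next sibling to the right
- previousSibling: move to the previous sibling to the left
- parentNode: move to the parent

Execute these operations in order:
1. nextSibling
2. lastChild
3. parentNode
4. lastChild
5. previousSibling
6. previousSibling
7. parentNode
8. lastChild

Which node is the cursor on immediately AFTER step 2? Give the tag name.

After 1 (nextSibling): button (no-op, stayed)
After 2 (lastChild): li

Answer: li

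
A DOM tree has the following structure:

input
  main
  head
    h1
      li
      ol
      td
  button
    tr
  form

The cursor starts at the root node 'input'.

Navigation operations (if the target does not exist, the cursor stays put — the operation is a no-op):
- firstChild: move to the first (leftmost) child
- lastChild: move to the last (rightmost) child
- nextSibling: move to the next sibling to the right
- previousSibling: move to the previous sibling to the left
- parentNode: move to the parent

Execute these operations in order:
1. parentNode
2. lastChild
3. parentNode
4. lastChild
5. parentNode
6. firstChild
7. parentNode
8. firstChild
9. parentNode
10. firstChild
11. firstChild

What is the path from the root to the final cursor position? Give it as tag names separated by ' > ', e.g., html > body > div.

Answer: input > main

Derivation:
After 1 (parentNode): input (no-op, stayed)
After 2 (lastChild): form
After 3 (parentNode): input
After 4 (lastChild): form
After 5 (parentNode): input
After 6 (firstChild): main
After 7 (parentNode): input
After 8 (firstChild): main
After 9 (parentNode): input
After 10 (firstChild): main
After 11 (firstChild): main (no-op, stayed)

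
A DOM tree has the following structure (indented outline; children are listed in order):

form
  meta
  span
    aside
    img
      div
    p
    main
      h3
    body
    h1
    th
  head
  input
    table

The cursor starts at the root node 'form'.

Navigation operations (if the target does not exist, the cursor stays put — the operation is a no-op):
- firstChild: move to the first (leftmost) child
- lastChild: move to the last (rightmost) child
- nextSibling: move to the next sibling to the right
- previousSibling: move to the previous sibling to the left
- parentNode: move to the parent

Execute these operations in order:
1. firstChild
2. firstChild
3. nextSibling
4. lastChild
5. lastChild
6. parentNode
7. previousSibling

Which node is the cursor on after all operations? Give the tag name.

Answer: meta

Derivation:
After 1 (firstChild): meta
After 2 (firstChild): meta (no-op, stayed)
After 3 (nextSibling): span
After 4 (lastChild): th
After 5 (lastChild): th (no-op, stayed)
After 6 (parentNode): span
After 7 (previousSibling): meta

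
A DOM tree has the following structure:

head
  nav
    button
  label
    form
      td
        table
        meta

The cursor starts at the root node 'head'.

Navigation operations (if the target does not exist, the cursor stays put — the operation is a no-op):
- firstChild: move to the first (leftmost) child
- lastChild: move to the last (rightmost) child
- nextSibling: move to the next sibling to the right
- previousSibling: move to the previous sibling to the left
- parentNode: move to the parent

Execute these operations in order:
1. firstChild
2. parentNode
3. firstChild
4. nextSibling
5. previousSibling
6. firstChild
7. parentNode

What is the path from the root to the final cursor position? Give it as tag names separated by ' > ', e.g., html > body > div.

Answer: head > nav

Derivation:
After 1 (firstChild): nav
After 2 (parentNode): head
After 3 (firstChild): nav
After 4 (nextSibling): label
After 5 (previousSibling): nav
After 6 (firstChild): button
After 7 (parentNode): nav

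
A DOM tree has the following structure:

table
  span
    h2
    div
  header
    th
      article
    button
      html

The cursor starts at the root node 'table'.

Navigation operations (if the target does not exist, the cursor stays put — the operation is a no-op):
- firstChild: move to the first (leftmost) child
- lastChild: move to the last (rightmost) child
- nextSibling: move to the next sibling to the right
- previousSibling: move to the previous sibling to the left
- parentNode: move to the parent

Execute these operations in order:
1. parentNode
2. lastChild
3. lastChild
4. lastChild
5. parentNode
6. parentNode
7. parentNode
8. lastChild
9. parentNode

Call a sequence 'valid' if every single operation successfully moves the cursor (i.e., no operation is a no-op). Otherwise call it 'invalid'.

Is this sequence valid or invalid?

Answer: invalid

Derivation:
After 1 (parentNode): table (no-op, stayed)
After 2 (lastChild): header
After 3 (lastChild): button
After 4 (lastChild): html
After 5 (parentNode): button
After 6 (parentNode): header
After 7 (parentNode): table
After 8 (lastChild): header
After 9 (parentNode): table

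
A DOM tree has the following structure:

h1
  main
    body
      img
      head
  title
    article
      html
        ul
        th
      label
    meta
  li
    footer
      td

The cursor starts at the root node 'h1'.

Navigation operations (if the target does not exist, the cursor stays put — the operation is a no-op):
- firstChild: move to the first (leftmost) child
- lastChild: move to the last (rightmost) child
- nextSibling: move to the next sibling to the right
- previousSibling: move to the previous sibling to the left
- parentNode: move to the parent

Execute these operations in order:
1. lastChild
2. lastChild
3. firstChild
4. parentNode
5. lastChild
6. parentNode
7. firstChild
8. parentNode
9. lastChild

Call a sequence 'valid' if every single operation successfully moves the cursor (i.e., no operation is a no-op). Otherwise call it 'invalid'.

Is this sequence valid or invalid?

Answer: valid

Derivation:
After 1 (lastChild): li
After 2 (lastChild): footer
After 3 (firstChild): td
After 4 (parentNode): footer
After 5 (lastChild): td
After 6 (parentNode): footer
After 7 (firstChild): td
After 8 (parentNode): footer
After 9 (lastChild): td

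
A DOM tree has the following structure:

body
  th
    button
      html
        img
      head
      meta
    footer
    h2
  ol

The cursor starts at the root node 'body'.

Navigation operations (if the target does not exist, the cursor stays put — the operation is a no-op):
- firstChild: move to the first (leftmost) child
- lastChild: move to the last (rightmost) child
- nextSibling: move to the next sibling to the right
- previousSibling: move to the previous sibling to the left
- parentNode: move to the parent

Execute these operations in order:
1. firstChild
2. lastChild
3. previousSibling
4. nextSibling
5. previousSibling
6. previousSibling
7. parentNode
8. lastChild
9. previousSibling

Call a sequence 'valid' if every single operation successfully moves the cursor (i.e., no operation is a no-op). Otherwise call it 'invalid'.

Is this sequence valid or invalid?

Answer: valid

Derivation:
After 1 (firstChild): th
After 2 (lastChild): h2
After 3 (previousSibling): footer
After 4 (nextSibling): h2
After 5 (previousSibling): footer
After 6 (previousSibling): button
After 7 (parentNode): th
After 8 (lastChild): h2
After 9 (previousSibling): footer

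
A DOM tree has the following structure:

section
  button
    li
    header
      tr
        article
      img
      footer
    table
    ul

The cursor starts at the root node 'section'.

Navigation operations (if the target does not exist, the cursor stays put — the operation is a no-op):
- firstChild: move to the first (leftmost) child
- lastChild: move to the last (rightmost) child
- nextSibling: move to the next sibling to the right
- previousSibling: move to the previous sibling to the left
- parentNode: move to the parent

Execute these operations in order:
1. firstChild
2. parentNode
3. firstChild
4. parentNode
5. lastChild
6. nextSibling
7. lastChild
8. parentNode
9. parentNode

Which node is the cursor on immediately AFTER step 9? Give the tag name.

After 1 (firstChild): button
After 2 (parentNode): section
After 3 (firstChild): button
After 4 (parentNode): section
After 5 (lastChild): button
After 6 (nextSibling): button (no-op, stayed)
After 7 (lastChild): ul
After 8 (parentNode): button
After 9 (parentNode): section

Answer: section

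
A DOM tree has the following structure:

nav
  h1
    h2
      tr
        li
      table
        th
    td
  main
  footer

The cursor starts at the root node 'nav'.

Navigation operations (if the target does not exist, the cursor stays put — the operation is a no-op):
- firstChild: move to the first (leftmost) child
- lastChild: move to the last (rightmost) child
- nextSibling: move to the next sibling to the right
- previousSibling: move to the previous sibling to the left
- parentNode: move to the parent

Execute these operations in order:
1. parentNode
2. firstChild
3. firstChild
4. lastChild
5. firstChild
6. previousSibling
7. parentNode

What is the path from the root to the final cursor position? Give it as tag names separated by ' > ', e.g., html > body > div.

Answer: nav > h1 > h2 > table

Derivation:
After 1 (parentNode): nav (no-op, stayed)
After 2 (firstChild): h1
After 3 (firstChild): h2
After 4 (lastChild): table
After 5 (firstChild): th
After 6 (previousSibling): th (no-op, stayed)
After 7 (parentNode): table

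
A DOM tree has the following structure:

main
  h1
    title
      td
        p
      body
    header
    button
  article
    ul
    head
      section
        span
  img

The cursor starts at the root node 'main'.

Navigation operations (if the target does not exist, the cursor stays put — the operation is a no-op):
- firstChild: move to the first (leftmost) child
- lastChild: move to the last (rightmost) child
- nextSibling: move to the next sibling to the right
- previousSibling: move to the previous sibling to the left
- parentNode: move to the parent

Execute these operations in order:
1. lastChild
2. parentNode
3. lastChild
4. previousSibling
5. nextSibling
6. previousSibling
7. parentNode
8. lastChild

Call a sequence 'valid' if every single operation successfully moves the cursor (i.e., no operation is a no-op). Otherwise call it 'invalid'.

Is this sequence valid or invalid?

Answer: valid

Derivation:
After 1 (lastChild): img
After 2 (parentNode): main
After 3 (lastChild): img
After 4 (previousSibling): article
After 5 (nextSibling): img
After 6 (previousSibling): article
After 7 (parentNode): main
After 8 (lastChild): img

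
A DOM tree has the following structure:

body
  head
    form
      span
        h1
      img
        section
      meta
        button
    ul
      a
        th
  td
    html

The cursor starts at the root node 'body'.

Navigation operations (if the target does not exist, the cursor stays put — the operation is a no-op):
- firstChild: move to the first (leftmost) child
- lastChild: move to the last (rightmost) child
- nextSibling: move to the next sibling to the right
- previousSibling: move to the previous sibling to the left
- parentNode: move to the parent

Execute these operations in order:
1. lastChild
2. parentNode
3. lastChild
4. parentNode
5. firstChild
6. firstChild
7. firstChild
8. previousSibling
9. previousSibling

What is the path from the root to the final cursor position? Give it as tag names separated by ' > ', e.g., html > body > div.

After 1 (lastChild): td
After 2 (parentNode): body
After 3 (lastChild): td
After 4 (parentNode): body
After 5 (firstChild): head
After 6 (firstChild): form
After 7 (firstChild): span
After 8 (previousSibling): span (no-op, stayed)
After 9 (previousSibling): span (no-op, stayed)

Answer: body > head > form > span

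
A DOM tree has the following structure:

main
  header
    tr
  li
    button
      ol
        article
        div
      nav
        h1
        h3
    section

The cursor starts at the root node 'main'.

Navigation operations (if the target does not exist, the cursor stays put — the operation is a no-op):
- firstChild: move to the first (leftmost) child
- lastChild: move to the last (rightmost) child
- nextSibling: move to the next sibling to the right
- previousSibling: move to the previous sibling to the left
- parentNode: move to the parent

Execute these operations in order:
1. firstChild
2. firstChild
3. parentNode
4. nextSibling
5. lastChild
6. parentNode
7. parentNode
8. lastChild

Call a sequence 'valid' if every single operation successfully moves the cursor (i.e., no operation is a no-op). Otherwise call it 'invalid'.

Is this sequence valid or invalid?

Answer: valid

Derivation:
After 1 (firstChild): header
After 2 (firstChild): tr
After 3 (parentNode): header
After 4 (nextSibling): li
After 5 (lastChild): section
After 6 (parentNode): li
After 7 (parentNode): main
After 8 (lastChild): li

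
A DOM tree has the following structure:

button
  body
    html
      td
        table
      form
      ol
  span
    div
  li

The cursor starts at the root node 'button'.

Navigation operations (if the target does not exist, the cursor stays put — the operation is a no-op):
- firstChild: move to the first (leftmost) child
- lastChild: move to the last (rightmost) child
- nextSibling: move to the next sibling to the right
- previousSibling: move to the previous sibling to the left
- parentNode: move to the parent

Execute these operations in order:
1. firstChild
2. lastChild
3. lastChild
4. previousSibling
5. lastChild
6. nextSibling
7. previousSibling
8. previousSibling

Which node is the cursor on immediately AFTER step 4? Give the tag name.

Answer: form

Derivation:
After 1 (firstChild): body
After 2 (lastChild): html
After 3 (lastChild): ol
After 4 (previousSibling): form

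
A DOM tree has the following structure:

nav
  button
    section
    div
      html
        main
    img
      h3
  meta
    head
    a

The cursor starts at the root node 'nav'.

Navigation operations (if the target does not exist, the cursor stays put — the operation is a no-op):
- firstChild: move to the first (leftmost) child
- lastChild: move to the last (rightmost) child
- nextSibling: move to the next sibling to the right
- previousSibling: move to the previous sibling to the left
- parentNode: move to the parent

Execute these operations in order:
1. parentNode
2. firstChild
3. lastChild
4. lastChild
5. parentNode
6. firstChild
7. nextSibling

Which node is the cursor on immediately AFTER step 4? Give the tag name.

After 1 (parentNode): nav (no-op, stayed)
After 2 (firstChild): button
After 3 (lastChild): img
After 4 (lastChild): h3

Answer: h3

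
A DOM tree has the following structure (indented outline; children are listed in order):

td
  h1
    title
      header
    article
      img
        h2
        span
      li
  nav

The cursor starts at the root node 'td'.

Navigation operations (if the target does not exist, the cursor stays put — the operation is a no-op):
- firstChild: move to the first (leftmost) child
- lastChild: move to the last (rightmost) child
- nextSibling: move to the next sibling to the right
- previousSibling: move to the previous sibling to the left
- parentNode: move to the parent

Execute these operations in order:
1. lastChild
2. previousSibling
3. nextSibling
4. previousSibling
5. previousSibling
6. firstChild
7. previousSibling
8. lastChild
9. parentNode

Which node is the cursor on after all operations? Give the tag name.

Answer: title

Derivation:
After 1 (lastChild): nav
After 2 (previousSibling): h1
After 3 (nextSibling): nav
After 4 (previousSibling): h1
After 5 (previousSibling): h1 (no-op, stayed)
After 6 (firstChild): title
After 7 (previousSibling): title (no-op, stayed)
After 8 (lastChild): header
After 9 (parentNode): title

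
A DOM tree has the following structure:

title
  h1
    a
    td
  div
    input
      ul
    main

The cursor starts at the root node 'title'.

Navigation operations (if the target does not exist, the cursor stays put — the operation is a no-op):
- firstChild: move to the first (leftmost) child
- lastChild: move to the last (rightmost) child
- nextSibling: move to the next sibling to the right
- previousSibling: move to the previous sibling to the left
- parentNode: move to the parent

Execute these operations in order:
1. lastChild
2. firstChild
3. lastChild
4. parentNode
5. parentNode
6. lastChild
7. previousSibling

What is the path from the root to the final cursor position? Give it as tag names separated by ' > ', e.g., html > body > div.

After 1 (lastChild): div
After 2 (firstChild): input
After 3 (lastChild): ul
After 4 (parentNode): input
After 5 (parentNode): div
After 6 (lastChild): main
After 7 (previousSibling): input

Answer: title > div > input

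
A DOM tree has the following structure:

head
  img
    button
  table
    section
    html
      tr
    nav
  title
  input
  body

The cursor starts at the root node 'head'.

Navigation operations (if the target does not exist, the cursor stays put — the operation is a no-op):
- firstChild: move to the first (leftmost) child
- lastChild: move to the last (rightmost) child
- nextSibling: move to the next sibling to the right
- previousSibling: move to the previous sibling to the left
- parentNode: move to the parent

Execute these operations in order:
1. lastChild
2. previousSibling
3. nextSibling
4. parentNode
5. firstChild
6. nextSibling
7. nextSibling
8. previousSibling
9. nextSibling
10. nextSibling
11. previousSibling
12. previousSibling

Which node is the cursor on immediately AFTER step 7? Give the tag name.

After 1 (lastChild): body
After 2 (previousSibling): input
After 3 (nextSibling): body
After 4 (parentNode): head
After 5 (firstChild): img
After 6 (nextSibling): table
After 7 (nextSibling): title

Answer: title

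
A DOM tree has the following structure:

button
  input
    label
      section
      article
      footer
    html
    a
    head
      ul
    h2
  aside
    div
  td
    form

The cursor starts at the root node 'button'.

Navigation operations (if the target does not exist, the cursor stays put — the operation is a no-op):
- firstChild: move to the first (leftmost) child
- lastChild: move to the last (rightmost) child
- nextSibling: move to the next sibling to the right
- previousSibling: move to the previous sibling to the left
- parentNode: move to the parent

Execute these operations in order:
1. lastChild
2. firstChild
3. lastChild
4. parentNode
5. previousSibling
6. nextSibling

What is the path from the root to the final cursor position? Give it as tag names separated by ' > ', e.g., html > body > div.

After 1 (lastChild): td
After 2 (firstChild): form
After 3 (lastChild): form (no-op, stayed)
After 4 (parentNode): td
After 5 (previousSibling): aside
After 6 (nextSibling): td

Answer: button > td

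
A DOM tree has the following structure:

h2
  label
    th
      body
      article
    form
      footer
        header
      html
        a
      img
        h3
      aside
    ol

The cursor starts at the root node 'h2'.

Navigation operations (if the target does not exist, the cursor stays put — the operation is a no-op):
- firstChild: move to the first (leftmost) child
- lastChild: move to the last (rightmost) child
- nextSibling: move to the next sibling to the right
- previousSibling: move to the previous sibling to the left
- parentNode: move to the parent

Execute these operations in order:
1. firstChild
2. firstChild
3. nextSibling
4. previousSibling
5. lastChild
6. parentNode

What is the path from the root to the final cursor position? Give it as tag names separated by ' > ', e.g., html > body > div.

Answer: h2 > label > th

Derivation:
After 1 (firstChild): label
After 2 (firstChild): th
After 3 (nextSibling): form
After 4 (previousSibling): th
After 5 (lastChild): article
After 6 (parentNode): th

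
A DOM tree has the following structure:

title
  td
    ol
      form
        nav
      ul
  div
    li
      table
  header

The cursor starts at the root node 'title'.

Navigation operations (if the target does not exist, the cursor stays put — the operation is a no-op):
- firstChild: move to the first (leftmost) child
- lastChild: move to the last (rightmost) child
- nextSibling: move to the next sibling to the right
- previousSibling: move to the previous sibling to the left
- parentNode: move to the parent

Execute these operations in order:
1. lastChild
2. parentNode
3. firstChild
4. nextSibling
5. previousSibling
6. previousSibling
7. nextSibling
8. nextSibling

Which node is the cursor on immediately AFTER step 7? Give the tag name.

Answer: div

Derivation:
After 1 (lastChild): header
After 2 (parentNode): title
After 3 (firstChild): td
After 4 (nextSibling): div
After 5 (previousSibling): td
After 6 (previousSibling): td (no-op, stayed)
After 7 (nextSibling): div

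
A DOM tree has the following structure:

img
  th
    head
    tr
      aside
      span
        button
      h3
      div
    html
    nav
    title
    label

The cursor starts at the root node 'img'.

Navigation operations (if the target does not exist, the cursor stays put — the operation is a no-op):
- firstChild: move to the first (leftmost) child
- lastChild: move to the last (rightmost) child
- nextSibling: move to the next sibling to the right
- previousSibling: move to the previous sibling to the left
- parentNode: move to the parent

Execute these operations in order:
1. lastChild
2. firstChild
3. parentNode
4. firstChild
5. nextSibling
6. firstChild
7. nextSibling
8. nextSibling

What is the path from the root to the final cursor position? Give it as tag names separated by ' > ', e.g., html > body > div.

After 1 (lastChild): th
After 2 (firstChild): head
After 3 (parentNode): th
After 4 (firstChild): head
After 5 (nextSibling): tr
After 6 (firstChild): aside
After 7 (nextSibling): span
After 8 (nextSibling): h3

Answer: img > th > tr > h3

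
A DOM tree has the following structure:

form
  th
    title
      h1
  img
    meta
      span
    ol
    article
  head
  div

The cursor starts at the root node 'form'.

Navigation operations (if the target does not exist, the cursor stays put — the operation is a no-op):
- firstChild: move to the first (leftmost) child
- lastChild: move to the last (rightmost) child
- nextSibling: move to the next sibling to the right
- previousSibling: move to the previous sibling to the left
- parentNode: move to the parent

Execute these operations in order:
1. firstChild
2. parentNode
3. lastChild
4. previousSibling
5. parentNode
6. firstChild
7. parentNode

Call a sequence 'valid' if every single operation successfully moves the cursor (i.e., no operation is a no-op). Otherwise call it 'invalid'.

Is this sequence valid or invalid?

Answer: valid

Derivation:
After 1 (firstChild): th
After 2 (parentNode): form
After 3 (lastChild): div
After 4 (previousSibling): head
After 5 (parentNode): form
After 6 (firstChild): th
After 7 (parentNode): form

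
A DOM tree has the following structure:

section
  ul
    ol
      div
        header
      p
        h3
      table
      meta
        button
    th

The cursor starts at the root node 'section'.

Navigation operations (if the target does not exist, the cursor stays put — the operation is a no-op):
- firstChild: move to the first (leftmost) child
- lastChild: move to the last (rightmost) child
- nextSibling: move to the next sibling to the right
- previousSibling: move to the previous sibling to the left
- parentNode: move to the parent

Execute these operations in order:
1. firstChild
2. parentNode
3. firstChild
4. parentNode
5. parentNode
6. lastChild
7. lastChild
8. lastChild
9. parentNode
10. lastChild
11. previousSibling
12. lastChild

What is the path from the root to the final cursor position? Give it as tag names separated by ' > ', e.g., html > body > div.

After 1 (firstChild): ul
After 2 (parentNode): section
After 3 (firstChild): ul
After 4 (parentNode): section
After 5 (parentNode): section (no-op, stayed)
After 6 (lastChild): ul
After 7 (lastChild): th
After 8 (lastChild): th (no-op, stayed)
After 9 (parentNode): ul
After 10 (lastChild): th
After 11 (previousSibling): ol
After 12 (lastChild): meta

Answer: section > ul > ol > meta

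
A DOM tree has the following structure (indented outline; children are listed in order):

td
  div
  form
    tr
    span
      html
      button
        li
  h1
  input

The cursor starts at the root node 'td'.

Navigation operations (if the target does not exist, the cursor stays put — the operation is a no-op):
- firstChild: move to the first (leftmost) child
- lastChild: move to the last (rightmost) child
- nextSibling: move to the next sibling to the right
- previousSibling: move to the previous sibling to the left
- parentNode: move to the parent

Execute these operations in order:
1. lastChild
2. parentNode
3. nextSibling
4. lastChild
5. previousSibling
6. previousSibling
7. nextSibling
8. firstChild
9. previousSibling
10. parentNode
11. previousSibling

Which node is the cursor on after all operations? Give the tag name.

Answer: td

Derivation:
After 1 (lastChild): input
After 2 (parentNode): td
After 3 (nextSibling): td (no-op, stayed)
After 4 (lastChild): input
After 5 (previousSibling): h1
After 6 (previousSibling): form
After 7 (nextSibling): h1
After 8 (firstChild): h1 (no-op, stayed)
After 9 (previousSibling): form
After 10 (parentNode): td
After 11 (previousSibling): td (no-op, stayed)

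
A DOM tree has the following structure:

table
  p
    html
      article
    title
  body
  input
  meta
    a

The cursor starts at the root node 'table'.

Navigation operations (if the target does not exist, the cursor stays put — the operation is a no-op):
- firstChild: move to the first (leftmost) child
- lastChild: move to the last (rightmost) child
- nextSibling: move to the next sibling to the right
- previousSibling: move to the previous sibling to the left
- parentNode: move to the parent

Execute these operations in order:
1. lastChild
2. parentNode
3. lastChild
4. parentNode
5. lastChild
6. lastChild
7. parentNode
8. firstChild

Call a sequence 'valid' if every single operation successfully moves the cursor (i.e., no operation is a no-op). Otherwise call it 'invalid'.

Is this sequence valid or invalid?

After 1 (lastChild): meta
After 2 (parentNode): table
After 3 (lastChild): meta
After 4 (parentNode): table
After 5 (lastChild): meta
After 6 (lastChild): a
After 7 (parentNode): meta
After 8 (firstChild): a

Answer: valid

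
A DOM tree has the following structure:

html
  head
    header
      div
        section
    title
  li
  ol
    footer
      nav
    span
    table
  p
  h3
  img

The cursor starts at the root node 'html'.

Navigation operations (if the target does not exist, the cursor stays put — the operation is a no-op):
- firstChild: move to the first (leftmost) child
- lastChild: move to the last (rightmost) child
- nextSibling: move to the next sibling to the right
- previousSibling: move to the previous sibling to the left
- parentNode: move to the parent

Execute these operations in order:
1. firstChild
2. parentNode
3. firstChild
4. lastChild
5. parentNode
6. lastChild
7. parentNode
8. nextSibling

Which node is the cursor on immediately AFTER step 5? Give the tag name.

Answer: head

Derivation:
After 1 (firstChild): head
After 2 (parentNode): html
After 3 (firstChild): head
After 4 (lastChild): title
After 5 (parentNode): head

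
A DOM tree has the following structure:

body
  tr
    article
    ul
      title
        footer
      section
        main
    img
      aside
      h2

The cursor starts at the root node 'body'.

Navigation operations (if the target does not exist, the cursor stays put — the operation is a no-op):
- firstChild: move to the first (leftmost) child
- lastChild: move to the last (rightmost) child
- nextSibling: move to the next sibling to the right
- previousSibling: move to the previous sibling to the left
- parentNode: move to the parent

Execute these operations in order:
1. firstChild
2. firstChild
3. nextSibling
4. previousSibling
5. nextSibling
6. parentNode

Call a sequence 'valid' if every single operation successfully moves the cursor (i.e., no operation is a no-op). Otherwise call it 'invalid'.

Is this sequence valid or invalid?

After 1 (firstChild): tr
After 2 (firstChild): article
After 3 (nextSibling): ul
After 4 (previousSibling): article
After 5 (nextSibling): ul
After 6 (parentNode): tr

Answer: valid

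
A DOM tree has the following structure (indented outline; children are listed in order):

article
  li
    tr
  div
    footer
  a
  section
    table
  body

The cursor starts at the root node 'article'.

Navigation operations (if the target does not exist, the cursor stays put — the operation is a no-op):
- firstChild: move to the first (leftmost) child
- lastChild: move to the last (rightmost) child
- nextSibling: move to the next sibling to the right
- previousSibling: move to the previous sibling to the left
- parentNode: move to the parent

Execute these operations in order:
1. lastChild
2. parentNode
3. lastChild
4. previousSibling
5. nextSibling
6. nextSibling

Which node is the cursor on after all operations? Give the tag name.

After 1 (lastChild): body
After 2 (parentNode): article
After 3 (lastChild): body
After 4 (previousSibling): section
After 5 (nextSibling): body
After 6 (nextSibling): body (no-op, stayed)

Answer: body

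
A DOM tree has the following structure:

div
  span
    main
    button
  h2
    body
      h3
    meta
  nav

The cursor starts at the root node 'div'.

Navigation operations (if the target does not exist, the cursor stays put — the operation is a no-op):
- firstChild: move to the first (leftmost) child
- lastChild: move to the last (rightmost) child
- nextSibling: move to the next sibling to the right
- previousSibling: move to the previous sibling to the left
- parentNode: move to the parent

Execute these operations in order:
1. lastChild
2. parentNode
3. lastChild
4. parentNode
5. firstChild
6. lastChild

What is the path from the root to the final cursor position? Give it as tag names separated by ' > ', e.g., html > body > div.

After 1 (lastChild): nav
After 2 (parentNode): div
After 3 (lastChild): nav
After 4 (parentNode): div
After 5 (firstChild): span
After 6 (lastChild): button

Answer: div > span > button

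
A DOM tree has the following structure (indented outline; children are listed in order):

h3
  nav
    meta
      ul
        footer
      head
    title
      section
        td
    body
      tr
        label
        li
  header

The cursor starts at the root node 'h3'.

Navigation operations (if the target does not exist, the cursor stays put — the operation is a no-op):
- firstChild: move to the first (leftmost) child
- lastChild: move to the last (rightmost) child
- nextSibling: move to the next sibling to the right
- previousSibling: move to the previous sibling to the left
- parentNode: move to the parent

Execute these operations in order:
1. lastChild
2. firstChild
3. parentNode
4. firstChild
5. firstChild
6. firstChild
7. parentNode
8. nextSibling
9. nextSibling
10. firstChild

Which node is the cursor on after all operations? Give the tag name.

Answer: tr

Derivation:
After 1 (lastChild): header
After 2 (firstChild): header (no-op, stayed)
After 3 (parentNode): h3
After 4 (firstChild): nav
After 5 (firstChild): meta
After 6 (firstChild): ul
After 7 (parentNode): meta
After 8 (nextSibling): title
After 9 (nextSibling): body
After 10 (firstChild): tr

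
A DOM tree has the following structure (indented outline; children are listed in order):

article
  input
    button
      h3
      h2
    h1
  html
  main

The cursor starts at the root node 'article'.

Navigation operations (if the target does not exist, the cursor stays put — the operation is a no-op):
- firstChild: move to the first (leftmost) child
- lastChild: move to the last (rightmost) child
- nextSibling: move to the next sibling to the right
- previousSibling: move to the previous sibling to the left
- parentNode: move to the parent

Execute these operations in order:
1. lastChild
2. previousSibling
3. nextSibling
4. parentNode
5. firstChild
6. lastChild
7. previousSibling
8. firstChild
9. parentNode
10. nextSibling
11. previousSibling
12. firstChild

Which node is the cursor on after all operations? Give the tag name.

Answer: h3

Derivation:
After 1 (lastChild): main
After 2 (previousSibling): html
After 3 (nextSibling): main
After 4 (parentNode): article
After 5 (firstChild): input
After 6 (lastChild): h1
After 7 (previousSibling): button
After 8 (firstChild): h3
After 9 (parentNode): button
After 10 (nextSibling): h1
After 11 (previousSibling): button
After 12 (firstChild): h3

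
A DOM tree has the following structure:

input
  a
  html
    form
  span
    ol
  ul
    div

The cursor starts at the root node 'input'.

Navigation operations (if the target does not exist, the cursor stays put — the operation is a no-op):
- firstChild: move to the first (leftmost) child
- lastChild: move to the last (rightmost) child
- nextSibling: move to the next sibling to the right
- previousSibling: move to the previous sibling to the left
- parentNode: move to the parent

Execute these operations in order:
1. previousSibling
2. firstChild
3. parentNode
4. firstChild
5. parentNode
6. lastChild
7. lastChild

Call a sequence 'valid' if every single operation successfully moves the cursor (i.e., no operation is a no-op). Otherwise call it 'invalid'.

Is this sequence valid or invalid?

Answer: invalid

Derivation:
After 1 (previousSibling): input (no-op, stayed)
After 2 (firstChild): a
After 3 (parentNode): input
After 4 (firstChild): a
After 5 (parentNode): input
After 6 (lastChild): ul
After 7 (lastChild): div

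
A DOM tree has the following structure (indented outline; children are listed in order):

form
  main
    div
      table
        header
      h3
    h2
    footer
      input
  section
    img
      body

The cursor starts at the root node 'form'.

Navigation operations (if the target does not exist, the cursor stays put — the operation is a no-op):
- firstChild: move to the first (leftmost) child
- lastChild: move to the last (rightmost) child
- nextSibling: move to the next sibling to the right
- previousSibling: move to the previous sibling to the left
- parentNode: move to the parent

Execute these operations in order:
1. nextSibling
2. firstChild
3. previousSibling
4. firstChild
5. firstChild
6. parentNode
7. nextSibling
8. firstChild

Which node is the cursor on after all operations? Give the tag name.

Answer: h2

Derivation:
After 1 (nextSibling): form (no-op, stayed)
After 2 (firstChild): main
After 3 (previousSibling): main (no-op, stayed)
After 4 (firstChild): div
After 5 (firstChild): table
After 6 (parentNode): div
After 7 (nextSibling): h2
After 8 (firstChild): h2 (no-op, stayed)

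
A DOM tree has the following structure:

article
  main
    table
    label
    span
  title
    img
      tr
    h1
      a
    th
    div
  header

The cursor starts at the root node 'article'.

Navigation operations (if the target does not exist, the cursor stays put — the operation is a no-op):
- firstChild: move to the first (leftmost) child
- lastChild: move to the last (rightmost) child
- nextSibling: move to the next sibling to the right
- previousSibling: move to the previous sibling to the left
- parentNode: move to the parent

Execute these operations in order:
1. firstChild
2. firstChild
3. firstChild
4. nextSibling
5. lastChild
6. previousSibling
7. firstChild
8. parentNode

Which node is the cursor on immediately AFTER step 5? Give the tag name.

After 1 (firstChild): main
After 2 (firstChild): table
After 3 (firstChild): table (no-op, stayed)
After 4 (nextSibling): label
After 5 (lastChild): label (no-op, stayed)

Answer: label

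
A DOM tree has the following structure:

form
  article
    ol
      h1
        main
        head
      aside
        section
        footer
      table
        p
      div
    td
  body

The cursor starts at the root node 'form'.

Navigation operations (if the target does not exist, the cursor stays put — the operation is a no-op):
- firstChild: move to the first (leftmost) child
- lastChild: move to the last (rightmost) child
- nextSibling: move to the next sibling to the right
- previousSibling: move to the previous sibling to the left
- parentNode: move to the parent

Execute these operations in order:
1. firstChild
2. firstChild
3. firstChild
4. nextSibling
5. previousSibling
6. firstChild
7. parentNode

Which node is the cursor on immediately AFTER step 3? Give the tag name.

After 1 (firstChild): article
After 2 (firstChild): ol
After 3 (firstChild): h1

Answer: h1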